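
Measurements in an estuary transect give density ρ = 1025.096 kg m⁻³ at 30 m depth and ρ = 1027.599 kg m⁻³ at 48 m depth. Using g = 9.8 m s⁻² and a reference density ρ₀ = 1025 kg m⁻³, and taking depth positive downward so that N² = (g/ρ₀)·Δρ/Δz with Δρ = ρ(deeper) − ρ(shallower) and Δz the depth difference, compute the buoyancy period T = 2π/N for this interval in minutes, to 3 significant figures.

Δρ = 1027.599 − 1025.096 = 2.503 kg m⁻³ over Δz = 48 − 30 = 18 m.
N² = (9.8/1025) × (2.503/18) = 1.3295 × 10⁻³ s⁻².
N = √(1.3295 × 10⁻³) = 0.036462 rad s⁻¹, so T = 2π/N = 172.32 s = 2.8720 min ≈ 2.87 min.

2.87 min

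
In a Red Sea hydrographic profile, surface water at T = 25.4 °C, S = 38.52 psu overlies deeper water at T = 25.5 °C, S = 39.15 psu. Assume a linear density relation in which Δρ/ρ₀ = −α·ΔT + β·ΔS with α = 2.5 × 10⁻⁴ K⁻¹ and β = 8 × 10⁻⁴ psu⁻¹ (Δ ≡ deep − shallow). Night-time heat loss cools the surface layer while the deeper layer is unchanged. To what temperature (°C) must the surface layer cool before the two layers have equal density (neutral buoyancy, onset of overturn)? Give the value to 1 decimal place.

Neutral buoyancy requires Δρ = 0, i.e. −α(T_deep − T_surf′) + β(S_deep − S_surf) = 0.
T_surf′ = T_deep − (β/α)·ΔS = 25.5 − (8 × 10⁻⁴/2.5 × 10⁻⁴)·(+0.63) = 23.484 °C.
Cooling required: 25.4 − (23.484) = 1.916 °C.

23.5 °C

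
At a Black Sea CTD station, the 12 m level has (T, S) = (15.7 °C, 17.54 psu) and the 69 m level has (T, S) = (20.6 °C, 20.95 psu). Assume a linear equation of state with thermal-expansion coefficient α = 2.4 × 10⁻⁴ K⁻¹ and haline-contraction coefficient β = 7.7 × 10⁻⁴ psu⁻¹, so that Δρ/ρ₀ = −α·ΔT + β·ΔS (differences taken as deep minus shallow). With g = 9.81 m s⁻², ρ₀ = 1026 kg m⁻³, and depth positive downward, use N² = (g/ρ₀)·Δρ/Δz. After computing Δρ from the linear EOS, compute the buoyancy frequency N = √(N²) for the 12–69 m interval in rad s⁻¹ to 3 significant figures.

ΔT = +4.9 K, ΔS = +3.41 psu (deep − shallow).
Δρ/ρ₀ = −αΔT + βΔS = -1.176 × 10⁻³ + 2.6257 × 10⁻³ = 1.4497 × 10⁻³, so Δρ ≈ 1.487 kg m⁻³.
N² = (g/ρ₀)·Δρ/Δz = g·(Δρ/ρ₀)/Δz = 9.81 × 1.4497 × 10⁻³ / 57 = 2.4950 × 10⁻⁴ s⁻².
N = √(2.4950 × 10⁻⁴) = 0.015796 rad s⁻¹ ≈ 0.0158 rad s⁻¹.

0.0158 rad s⁻¹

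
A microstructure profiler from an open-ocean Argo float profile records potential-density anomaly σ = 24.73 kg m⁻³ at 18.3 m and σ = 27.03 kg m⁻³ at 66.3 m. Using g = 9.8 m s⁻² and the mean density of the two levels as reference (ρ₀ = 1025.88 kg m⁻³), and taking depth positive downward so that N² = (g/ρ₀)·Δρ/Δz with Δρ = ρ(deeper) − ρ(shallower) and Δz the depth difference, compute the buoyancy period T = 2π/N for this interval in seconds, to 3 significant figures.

294 s

Δρ = 1027.03 − 1024.73 = 2.30 kg m⁻³ over Δz = 66.3 − 18.3 = 48 m.
N² = (9.8/1025.88) × (2.30/48) = 4.5774 × 10⁻⁴ s⁻².
N = √(4.5774 × 10⁻⁴) = 0.021395 rad s⁻¹, so T = 2π/N = 293.68 s ≈ 294 s.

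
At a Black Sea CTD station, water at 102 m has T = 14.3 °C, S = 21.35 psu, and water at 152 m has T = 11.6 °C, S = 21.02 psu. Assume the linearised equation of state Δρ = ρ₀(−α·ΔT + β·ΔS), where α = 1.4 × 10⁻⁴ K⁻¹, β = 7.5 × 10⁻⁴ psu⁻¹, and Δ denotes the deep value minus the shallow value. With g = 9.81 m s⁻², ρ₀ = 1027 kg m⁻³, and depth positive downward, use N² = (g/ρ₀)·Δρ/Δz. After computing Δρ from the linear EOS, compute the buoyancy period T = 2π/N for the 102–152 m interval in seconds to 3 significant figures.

ΔT = -2.7 K, ΔS = -0.33 psu (deep − shallow).
Δρ/ρ₀ = −αΔT + βΔS = 3.78 × 10⁻⁴ − 2.475 × 10⁻⁴ = 1.305 × 10⁻⁴, so Δρ ≈ 0.1340 kg m⁻³.
N² = (g/ρ₀)·Δρ/Δz = g·(Δρ/ρ₀)/Δz = 9.81 × 1.305 × 10⁻⁴ / 50 = 2.5604 × 10⁻⁵ s⁻².
N = √(2.5604 × 10⁻⁵) = 5.0600 × 10⁻³ rad s⁻¹ → T = 2π/N = 1.2417 × 10³ s ≈ 1.24 × 10³ s.

1.24 × 10³ s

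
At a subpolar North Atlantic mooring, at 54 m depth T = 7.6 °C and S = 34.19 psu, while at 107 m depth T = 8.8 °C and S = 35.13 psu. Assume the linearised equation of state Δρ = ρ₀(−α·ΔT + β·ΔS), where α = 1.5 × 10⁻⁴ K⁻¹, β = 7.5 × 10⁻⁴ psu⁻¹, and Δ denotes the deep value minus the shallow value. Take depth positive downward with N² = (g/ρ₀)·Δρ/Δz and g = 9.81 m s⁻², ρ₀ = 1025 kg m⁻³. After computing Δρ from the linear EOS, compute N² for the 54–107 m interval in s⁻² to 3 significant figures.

9.72 × 10⁻⁵ s⁻²

ΔT = +1.2 K, ΔS = +0.94 psu (deep − shallow).
Δρ/ρ₀ = −αΔT + βΔS = -1.80 × 10⁻⁴ + 7.05 × 10⁻⁴ = 5.25 × 10⁻⁴, so Δρ ≈ 0.5381 kg m⁻³.
N² = (g/ρ₀)·Δρ/Δz = g·(Δρ/ρ₀)/Δz = 9.81 × 5.25 × 10⁻⁴ / 53 = 9.7175 × 10⁻⁵ s⁻² ≈ 9.72 × 10⁻⁵ s⁻².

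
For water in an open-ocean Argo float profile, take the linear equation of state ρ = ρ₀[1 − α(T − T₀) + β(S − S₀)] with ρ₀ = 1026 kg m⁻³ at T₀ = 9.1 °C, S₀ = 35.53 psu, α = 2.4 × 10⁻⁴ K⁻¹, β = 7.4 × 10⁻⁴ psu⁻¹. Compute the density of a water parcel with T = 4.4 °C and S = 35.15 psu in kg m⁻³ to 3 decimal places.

1026.869 kg m⁻³

T − T₀ = -4.7 K, S − S₀ = -0.38 psu.
Bracket = 1 − α·(-4.7) + β·(-0.38) = 1 + (8.468 × 10⁻⁴) = 1.0008468.
ρ = 1026 × 1.0008468 = 1026.869 kg m⁻³.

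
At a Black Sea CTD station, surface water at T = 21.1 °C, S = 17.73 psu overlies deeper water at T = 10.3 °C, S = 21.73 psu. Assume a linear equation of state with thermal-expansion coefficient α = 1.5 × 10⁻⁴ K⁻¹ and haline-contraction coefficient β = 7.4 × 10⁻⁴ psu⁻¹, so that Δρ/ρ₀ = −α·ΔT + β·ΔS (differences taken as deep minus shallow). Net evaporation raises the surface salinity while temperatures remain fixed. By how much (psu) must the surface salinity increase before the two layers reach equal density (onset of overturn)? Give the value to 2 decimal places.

Neutral buoyancy requires −α(T_deep − T_surf) + β(S_deep − S_surf′) = 0.
S_surf′ = S_deep − (α/β)·ΔT = 21.73 − (1.5 × 10⁻⁴/7.4 × 10⁻⁴)·(-10.8) = 23.9192 psu.
Increase required: 23.9192 − 17.73 = 6.1892 psu.

6.19 psu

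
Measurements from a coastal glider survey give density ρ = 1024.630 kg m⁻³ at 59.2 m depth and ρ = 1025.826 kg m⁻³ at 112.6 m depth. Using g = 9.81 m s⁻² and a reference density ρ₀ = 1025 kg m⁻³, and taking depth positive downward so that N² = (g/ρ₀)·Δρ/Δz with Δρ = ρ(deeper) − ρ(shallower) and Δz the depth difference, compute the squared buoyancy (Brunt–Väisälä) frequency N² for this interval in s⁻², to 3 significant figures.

2.14 × 10⁻⁴ s⁻²

Δρ = 1025.826 − 1024.630 = 1.196 kg m⁻³ over Δz = 112.6 − 59.2 = 53.4 m.
N² = (9.81/1025) × (1.196/53.4) = 2.1436 × 10⁻⁴ s⁻² ≈ 2.14 × 10⁻⁴ s⁻².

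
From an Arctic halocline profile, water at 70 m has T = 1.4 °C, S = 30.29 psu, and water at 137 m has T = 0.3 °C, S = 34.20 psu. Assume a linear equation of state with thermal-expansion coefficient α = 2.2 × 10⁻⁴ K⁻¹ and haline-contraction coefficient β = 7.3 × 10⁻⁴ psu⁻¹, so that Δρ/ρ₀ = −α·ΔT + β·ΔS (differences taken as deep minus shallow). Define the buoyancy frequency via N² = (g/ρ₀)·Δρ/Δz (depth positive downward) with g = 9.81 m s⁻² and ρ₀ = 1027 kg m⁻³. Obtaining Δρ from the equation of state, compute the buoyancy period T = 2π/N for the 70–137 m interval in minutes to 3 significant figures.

4.92 min

ΔT = -1.1 K, ΔS = +3.91 psu (deep − shallow).
Δρ/ρ₀ = −αΔT + βΔS = 2.42 × 10⁻⁴ + 2.8543 × 10⁻³ = 3.0963 × 10⁻³, so Δρ ≈ 3.180 kg m⁻³.
N² = (g/ρ₀)·Δρ/Δz = g·(Δρ/ρ₀)/Δz = 9.81 × 3.0963 × 10⁻³ / 67 = 4.5335 × 10⁻⁴ s⁻².
N = √(4.5335 × 10⁻⁴) = 0.021292 rad s⁻¹ → T = 2π/N = 295.10 s = 4.9183 min ≈ 4.92 min.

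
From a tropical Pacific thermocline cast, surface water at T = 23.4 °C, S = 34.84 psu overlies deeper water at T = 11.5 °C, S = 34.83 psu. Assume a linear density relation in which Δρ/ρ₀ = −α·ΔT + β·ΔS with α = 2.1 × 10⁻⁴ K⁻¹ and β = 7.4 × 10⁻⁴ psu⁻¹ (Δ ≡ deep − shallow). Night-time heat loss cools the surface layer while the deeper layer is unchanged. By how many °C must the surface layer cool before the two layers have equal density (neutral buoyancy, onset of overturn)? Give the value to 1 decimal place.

11.9 °C

Neutral buoyancy requires Δρ = 0, i.e. −α(T_deep − T_surf′) + β(S_deep − S_surf) = 0.
T_surf′ = T_deep − (β/α)·ΔS = 11.5 − (7.4 × 10⁻⁴/2.1 × 10⁻⁴)·(-0.01) = 11.535 °C.
Cooling required: 23.4 − (11.535) = 11.865 °C.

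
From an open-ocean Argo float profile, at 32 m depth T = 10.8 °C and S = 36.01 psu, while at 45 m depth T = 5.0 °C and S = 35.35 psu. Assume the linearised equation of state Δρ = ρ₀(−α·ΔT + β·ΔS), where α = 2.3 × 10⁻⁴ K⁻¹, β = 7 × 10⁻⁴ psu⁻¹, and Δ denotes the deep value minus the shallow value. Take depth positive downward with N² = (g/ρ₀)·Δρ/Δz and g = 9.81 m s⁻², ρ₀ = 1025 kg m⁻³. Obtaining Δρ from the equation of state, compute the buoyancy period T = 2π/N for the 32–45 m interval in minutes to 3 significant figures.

4.08 min

ΔT = -5.8 K, ΔS = -0.66 psu (deep − shallow).
Δρ/ρ₀ = −αΔT + βΔS = 1.334 × 10⁻³ − 4.62 × 10⁻⁴ = 8.72 × 10⁻⁴, so Δρ ≈ 0.8938 kg m⁻³.
N² = (g/ρ₀)·Δρ/Δz = g·(Δρ/ρ₀)/Δz = 9.81 × 8.72 × 10⁻⁴ / 13 = 6.5802 × 10⁻⁴ s⁻².
N = √(6.5802 × 10⁻⁴) = 0.025652 rad s⁻¹ → T = 2π/N = 244.94 s = 4.0823 min ≈ 4.08 min.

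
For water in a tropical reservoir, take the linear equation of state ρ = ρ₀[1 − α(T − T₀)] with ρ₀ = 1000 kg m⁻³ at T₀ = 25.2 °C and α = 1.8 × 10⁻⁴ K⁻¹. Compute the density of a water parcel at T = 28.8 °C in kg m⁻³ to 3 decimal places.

T − T₀ = +3.6 K.
Bracket = 1 − α·(+3.6) = 1 + (-6.48 × 10⁻⁴) = 0.9993520.
ρ = 1000 × 0.9993520 = 999.352 kg m⁻³.

999.352 kg m⁻³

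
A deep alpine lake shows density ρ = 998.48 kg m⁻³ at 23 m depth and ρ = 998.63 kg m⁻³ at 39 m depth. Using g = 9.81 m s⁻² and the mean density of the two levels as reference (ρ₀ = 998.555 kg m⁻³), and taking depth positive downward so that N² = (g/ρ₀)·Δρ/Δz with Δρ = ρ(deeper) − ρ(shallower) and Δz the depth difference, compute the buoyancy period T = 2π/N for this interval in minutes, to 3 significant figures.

10.9 min

Δρ = 998.63 − 998.48 = 0.15 kg m⁻³ over Δz = 39 − 23 = 16 m.
N² = (9.81/998.555) × (0.15/16) = 9.2102 × 10⁻⁵ s⁻².
N = √(9.2102 × 10⁻⁵) = 9.5970 × 10⁻³ rad s⁻¹, so T = 2π/N = 654.70 s = 10.912 min ≈ 10.9 min.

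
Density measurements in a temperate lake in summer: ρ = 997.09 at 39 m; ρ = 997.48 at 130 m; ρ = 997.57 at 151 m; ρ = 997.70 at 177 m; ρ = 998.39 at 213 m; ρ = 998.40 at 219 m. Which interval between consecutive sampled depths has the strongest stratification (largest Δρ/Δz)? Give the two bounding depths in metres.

177–213 m

Compute the density gradient over each adjacent pair:
  39–130 m: Δρ/Δz = 0.39/91 = 4.3 × 10⁻³ kg m⁻⁴
  130–151 m: Δρ/Δz = 0.09/21 = 4.3 × 10⁻³ kg m⁻⁴
  151–177 m: Δρ/Δz = 0.13/26 = 5.0 × 10⁻³ kg m⁻⁴
  177–213 m: Δρ/Δz = 0.69/36 = 0.019 kg m⁻⁴
  213–219 m: Δρ/Δz = 0.01/6 = 1.7 × 10⁻³ kg m⁻⁴
The largest gradient is in the 177–213 m interval — the pycnocline.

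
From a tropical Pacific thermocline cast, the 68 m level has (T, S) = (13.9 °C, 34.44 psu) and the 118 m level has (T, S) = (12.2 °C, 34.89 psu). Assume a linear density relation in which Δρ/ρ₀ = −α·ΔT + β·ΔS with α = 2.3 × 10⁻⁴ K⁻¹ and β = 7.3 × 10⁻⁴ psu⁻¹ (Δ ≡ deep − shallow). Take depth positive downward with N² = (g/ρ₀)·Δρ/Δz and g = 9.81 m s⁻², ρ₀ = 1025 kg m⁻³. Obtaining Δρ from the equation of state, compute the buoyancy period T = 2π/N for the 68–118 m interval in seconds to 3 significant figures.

529 s

ΔT = -1.7 K, ΔS = +0.45 psu (deep − shallow).
Δρ/ρ₀ = −αΔT + βΔS = 3.91 × 10⁻⁴ + 3.285 × 10⁻⁴ = 7.195 × 10⁻⁴, so Δρ ≈ 0.7375 kg m⁻³.
N² = (g/ρ₀)·Δρ/Δz = g·(Δρ/ρ₀)/Δz = 9.81 × 7.195 × 10⁻⁴ / 50 = 1.4117 × 10⁻⁴ s⁻².
N = √(1.4117 × 10⁻⁴) = 0.011881 rad s⁻¹ → T = 2π/N = 528.84 s ≈ 529 s.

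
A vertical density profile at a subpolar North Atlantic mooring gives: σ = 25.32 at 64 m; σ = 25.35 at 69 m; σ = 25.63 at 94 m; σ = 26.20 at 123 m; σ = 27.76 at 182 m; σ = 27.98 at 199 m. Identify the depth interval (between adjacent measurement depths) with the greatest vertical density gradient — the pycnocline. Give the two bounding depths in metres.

Compute the density gradient over each adjacent pair:
  64–69 m: Δρ/Δz = 0.03/5 = 6.0 × 10⁻³ kg m⁻⁴
  69–94 m: Δρ/Δz = 0.28/25 = 0.011 kg m⁻⁴
  94–123 m: Δρ/Δz = 0.57/29 = 0.020 kg m⁻⁴
  123–182 m: Δρ/Δz = 1.56/59 = 0.026 kg m⁻⁴
  182–199 m: Δρ/Δz = 0.22/17 = 0.013 kg m⁻⁴
The largest gradient is in the 123–182 m interval — the pycnocline.

123–182 m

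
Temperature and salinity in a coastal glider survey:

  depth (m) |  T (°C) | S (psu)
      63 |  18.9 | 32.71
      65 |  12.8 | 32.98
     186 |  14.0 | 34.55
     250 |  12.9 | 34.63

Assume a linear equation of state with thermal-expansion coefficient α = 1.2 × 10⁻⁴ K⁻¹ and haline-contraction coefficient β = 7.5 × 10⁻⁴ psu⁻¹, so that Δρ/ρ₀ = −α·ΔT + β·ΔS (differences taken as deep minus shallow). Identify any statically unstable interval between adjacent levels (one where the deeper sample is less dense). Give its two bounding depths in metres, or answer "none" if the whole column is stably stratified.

Evaluate Δρ/ρ₀ = −αΔT + βΔS across each adjacent pair:
  63–65 m: −αΔT+βΔS = −(1.2 × 10⁻⁴)(-6.1)+(7.5 × 10⁻⁴)(+0.27) = 9.3 × 10⁻⁴ → stable
  65–186 m: −αΔT+βΔS = −(1.2 × 10⁻⁴)(+1.2)+(7.5 × 10⁻⁴)(+1.57) = 1.0 × 10⁻³ → stable
  186–250 m: −αΔT+βΔS = −(1.2 × 10⁻⁴)(-1.1)+(7.5 × 10⁻⁴)(+0.08) = 1.9 × 10⁻⁴ → stable
Every interval has Δρ > 0: the column is stably stratified throughout.

none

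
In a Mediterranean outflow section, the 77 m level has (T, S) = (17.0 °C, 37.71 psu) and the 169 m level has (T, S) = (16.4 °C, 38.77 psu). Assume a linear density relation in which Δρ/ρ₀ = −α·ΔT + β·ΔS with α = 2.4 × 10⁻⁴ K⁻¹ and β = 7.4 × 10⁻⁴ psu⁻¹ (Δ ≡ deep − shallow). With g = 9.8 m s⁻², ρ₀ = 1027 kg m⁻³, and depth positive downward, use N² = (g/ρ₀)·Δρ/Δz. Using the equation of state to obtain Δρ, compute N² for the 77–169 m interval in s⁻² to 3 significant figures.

ΔT = -0.6 K, ΔS = +1.06 psu (deep − shallow).
Δρ/ρ₀ = −αΔT + βΔS = 1.44 × 10⁻⁴ + 7.844 × 10⁻⁴ = 9.284 × 10⁻⁴, so Δρ ≈ 0.9535 kg m⁻³.
N² = (g/ρ₀)·Δρ/Δz = g·(Δρ/ρ₀)/Δz = 9.8 × 9.284 × 10⁻⁴ / 92 = 9.8895 × 10⁻⁵ s⁻² ≈ 9.89 × 10⁻⁵ s⁻².

9.89 × 10⁻⁵ s⁻²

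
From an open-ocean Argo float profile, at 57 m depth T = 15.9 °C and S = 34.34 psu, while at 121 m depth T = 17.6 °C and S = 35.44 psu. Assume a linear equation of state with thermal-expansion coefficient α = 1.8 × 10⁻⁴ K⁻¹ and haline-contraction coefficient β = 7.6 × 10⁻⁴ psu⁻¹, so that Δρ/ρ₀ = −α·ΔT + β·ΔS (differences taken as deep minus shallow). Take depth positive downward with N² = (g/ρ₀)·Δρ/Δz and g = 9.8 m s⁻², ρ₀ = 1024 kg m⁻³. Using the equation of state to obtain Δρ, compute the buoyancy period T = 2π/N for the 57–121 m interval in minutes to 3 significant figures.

11.6 min

ΔT = +1.7 K, ΔS = +1.10 psu (deep − shallow).
Δρ/ρ₀ = −αΔT + βΔS = -3.06 × 10⁻⁴ + 8.36 × 10⁻⁴ = 5.30 × 10⁻⁴, so Δρ ≈ 0.5427 kg m⁻³.
N² = (g/ρ₀)·Δρ/Δz = g·(Δρ/ρ₀)/Δz = 9.8 × 5.30 × 10⁻⁴ / 64 = 8.1156 × 10⁻⁵ s⁻².
N = √(8.1156 × 10⁻⁵) = 9.0087 × 10⁻³ rad s⁻¹ → T = 2π/N = 697.46 s = 11.624 min ≈ 11.6 min.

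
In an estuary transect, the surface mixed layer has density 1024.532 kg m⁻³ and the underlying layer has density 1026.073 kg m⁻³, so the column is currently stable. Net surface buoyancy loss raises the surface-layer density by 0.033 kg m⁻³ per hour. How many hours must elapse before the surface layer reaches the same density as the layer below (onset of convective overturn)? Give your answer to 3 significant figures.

Density deficit of the surface layer: 1026.073 − 1024.532 = 1.541 kg m⁻³.
Required change = 1.541 / 0.033 = 46.7 hours.

46.7 hours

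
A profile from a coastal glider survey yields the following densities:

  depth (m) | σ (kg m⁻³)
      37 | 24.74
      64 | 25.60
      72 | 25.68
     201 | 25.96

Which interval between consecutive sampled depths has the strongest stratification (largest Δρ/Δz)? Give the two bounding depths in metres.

Compute the density gradient over each adjacent pair:
  37–64 m: Δρ/Δz = 0.86/27 = 0.032 kg m⁻⁴
  64–72 m: Δρ/Δz = 0.08/8 = 0.010 kg m⁻⁴
  72–201 m: Δρ/Δz = 0.28/129 = 2.2 × 10⁻³ kg m⁻⁴
The largest gradient is in the 37–64 m interval — the pycnocline.

37–64 m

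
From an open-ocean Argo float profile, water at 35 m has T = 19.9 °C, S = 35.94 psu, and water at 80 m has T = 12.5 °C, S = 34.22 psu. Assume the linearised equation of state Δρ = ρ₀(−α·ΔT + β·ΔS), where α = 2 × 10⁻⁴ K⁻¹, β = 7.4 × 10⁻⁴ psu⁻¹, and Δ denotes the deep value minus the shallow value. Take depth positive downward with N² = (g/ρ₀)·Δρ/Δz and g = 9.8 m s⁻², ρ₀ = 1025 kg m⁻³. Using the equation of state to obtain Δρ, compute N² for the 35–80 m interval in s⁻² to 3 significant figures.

4.51 × 10⁻⁵ s⁻²

ΔT = -7.4 K, ΔS = -1.72 psu (deep − shallow).
Δρ/ρ₀ = −αΔT + βΔS = 1.48 × 10⁻³ − 1.2728 × 10⁻³ = 2.072 × 10⁻⁴, so Δρ ≈ 0.2124 kg m⁻³.
N² = (g/ρ₀)·Δρ/Δz = g·(Δρ/ρ₀)/Δz = 9.8 × 2.072 × 10⁻⁴ / 45 = 4.5124 × 10⁻⁵ s⁻² ≈ 4.51 × 10⁻⁵ s⁻².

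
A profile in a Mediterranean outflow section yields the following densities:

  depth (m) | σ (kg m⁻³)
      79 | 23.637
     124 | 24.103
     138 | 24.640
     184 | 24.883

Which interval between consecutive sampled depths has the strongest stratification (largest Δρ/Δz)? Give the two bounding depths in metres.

124–138 m

Compute the density gradient over each adjacent pair:
  79–124 m: Δρ/Δz = 0.466/45 = 0.010 kg m⁻⁴
  124–138 m: Δρ/Δz = 0.537/14 = 0.038 kg m⁻⁴
  138–184 m: Δρ/Δz = 0.243/46 = 5.3 × 10⁻³ kg m⁻⁴
The largest gradient is in the 124–138 m interval — the pycnocline.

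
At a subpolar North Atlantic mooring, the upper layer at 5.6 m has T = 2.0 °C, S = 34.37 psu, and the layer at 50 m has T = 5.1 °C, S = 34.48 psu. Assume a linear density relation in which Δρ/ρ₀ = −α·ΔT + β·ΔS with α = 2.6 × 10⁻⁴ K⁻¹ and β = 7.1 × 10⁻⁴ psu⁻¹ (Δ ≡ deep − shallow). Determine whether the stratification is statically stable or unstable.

unstable

ΔT = 5.1 − 2.0 = +3.1 K and ΔS = 34.48 − 34.37 = +0.11 psu (deep − shallow).
−αΔT = -8.06 × 10⁻⁴; βΔS = 7.81 × 10⁻⁵; sum Δρ/ρ₀ = -7.279 × 10⁻⁴.
Δρ/ρ₀ < 0, so Δρ < 0: deeper water is lighter → statically unstable; the column would overturn.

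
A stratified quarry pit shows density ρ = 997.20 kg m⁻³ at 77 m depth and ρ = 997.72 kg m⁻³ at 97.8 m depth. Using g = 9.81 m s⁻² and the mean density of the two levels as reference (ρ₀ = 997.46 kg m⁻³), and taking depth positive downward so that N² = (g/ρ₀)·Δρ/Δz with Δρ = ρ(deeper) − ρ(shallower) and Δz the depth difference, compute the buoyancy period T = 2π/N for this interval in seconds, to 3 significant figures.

Δρ = 997.72 − 997.20 = 0.52 kg m⁻³ over Δz = 97.8 − 77 = 20.8 m.
N² = (9.81/997.46) × (0.52/20.8) = 2.4587 × 10⁻⁴ s⁻².
N = √(2.4587 × 10⁻⁴) = 0.015680 rad s⁻¹, so T = 2π/N = 400.71 s ≈ 401 s.
Since Δρ > 0 the layer is stably stratified.

401 s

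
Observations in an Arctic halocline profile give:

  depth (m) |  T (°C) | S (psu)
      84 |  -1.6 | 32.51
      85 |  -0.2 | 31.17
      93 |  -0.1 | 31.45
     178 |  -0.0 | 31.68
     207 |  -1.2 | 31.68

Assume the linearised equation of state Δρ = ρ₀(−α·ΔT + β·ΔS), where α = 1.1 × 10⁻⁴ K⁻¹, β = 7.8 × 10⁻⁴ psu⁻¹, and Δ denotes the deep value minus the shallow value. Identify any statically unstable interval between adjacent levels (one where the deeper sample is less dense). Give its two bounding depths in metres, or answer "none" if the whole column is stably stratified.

Evaluate Δρ/ρ₀ = −αΔT + βΔS across each adjacent pair:
  84–85 m: −αΔT+βΔS = −(1.1 × 10⁻⁴)(+1.4)+(7.8 × 10⁻⁴)(-1.34) = -1.2 × 10⁻³ → UNSTABLE
  85–93 m: −αΔT+βΔS = −(1.1 × 10⁻⁴)(+0.1)+(7.8 × 10⁻⁴)(+0.28) = 2.1 × 10⁻⁴ → stable
  93–178 m: −αΔT+βΔS = −(1.1 × 10⁻⁴)(+0.1)+(7.8 × 10⁻⁴)(+0.23) = 1.7 × 10⁻⁴ → stable
  178–207 m: −αΔT+βΔS = −(1.1 × 10⁻⁴)(-1.2)+(7.8 × 10⁻⁴)(+0.00) = 1.3 × 10⁻⁴ → stable
The 84–85 m interval has Δρ < 0: lighter water underlies denser water.

84–85 m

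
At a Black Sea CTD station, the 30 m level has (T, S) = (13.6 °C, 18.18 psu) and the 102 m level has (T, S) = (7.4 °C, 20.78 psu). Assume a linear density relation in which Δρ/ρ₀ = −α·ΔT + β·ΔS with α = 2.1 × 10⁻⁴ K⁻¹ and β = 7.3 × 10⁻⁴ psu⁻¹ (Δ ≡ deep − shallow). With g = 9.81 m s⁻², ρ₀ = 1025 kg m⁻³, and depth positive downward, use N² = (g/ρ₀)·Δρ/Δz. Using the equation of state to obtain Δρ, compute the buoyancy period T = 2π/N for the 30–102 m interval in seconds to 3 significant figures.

ΔT = -6.2 K, ΔS = +2.60 psu (deep − shallow).
Δρ/ρ₀ = −αΔT + βΔS = 1.302 × 10⁻³ + 1.898 × 10⁻³ = 3.20 × 10⁻³, so Δρ ≈ 3.280 kg m⁻³.
N² = (g/ρ₀)·Δρ/Δz = g·(Δρ/ρ₀)/Δz = 9.81 × 3.20 × 10⁻³ / 72 = 4.3600 × 10⁻⁴ s⁻².
N = √(4.3600 × 10⁻⁴) = 0.020881 rad s⁻¹ → T = 2π/N = 300.90 s ≈ 301 s.

301 s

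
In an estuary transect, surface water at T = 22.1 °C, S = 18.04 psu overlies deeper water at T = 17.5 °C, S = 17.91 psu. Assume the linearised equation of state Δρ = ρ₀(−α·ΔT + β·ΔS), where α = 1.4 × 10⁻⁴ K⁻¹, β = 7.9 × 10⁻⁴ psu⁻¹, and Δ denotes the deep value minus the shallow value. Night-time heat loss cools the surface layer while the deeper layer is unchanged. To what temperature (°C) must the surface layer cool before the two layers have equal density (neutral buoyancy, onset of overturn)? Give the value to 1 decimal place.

18.2 °C

Neutral buoyancy requires Δρ = 0, i.e. −α(T_deep − T_surf′) + β(S_deep − S_surf) = 0.
T_surf′ = T_deep − (β/α)·ΔS = 17.5 − (7.9 × 10⁻⁴/1.4 × 10⁻⁴)·(-0.13) = 18.234 °C.
Cooling required: 22.1 − (18.234) = 3.866 °C.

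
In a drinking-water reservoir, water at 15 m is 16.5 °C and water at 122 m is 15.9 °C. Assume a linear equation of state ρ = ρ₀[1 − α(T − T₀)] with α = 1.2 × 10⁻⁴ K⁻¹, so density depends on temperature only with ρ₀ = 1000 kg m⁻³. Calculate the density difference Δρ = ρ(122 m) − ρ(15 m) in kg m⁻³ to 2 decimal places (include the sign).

+0.07 kg m⁻³

ΔT = -0.6 K, Δρ/ρ₀ = −αΔT = 7.20 × 10⁻⁵.
Δρ = 1000 × (7.20 × 10⁻⁵) = +0.07 kg m⁻³.
Positive Δρ: denser below, stable.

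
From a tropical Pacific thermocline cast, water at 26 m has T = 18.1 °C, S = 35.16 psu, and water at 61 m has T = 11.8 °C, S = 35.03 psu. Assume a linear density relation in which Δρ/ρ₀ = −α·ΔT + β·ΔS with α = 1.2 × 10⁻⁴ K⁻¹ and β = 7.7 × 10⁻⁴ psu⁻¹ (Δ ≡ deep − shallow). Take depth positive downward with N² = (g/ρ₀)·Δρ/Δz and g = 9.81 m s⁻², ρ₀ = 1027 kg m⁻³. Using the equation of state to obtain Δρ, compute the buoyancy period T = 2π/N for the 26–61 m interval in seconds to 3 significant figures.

463 s

ΔT = -6.3 K, ΔS = -0.13 psu (deep − shallow).
Δρ/ρ₀ = −αΔT + βΔS = 7.56 × 10⁻⁴ − 1.001 × 10⁻⁴ = 6.559 × 10⁻⁴, so Δρ ≈ 0.6736 kg m⁻³.
N² = (g/ρ₀)·Δρ/Δz = g·(Δρ/ρ₀)/Δz = 9.81 × 6.559 × 10⁻⁴ / 35 = 1.8384 × 10⁻⁴ s⁻².
N = √(1.8384 × 10⁻⁴) = 0.013559 rad s⁻¹ → T = 2π/N = 463.40 s ≈ 463 s.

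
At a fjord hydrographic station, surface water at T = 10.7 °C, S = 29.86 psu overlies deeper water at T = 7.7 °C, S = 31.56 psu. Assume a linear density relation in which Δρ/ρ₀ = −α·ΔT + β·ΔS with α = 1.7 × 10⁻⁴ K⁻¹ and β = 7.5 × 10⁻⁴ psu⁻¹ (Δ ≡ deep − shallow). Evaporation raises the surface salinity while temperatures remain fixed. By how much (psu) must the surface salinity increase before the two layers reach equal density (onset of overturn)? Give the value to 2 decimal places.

2.38 psu

Neutral buoyancy requires −α(T_deep − T_surf) + β(S_deep − S_surf′) = 0.
S_surf′ = S_deep − (α/β)·ΔT = 31.56 − (1.7 × 10⁻⁴/7.5 × 10⁻⁴)·(-3.0) = 32.2400 psu.
Increase required: 32.2400 − 29.86 = 2.3800 psu.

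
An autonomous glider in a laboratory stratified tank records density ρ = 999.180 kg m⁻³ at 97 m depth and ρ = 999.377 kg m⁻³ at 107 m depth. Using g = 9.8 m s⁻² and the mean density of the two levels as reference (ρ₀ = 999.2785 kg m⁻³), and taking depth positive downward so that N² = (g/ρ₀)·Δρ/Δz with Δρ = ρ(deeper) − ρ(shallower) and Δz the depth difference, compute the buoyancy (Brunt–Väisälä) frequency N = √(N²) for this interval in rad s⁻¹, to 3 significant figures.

0.0139 rad s⁻¹

Δρ = 999.377 − 999.180 = 0.197 kg m⁻³ over Δz = 107 − 97 = 10 m.
N² = (9.8/999.2785) × (0.197/10) = 1.9320 × 10⁻⁴ s⁻².
N = √(1.9320 × 10⁻⁴) = 0.013900 rad s⁻¹ ≈ 0.0139 rad s⁻¹.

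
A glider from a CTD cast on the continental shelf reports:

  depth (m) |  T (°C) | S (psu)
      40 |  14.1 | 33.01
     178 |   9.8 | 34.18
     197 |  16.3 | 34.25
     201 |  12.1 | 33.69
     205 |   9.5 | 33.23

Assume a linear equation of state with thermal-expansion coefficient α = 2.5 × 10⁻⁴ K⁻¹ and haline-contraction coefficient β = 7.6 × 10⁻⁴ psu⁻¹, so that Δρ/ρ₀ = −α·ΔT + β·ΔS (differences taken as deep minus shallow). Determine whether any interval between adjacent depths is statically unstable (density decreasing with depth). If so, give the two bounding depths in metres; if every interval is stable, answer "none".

178–197 m

Evaluate Δρ/ρ₀ = −αΔT + βΔS across each adjacent pair:
  40–178 m: −αΔT+βΔS = −(2.5 × 10⁻⁴)(-4.3)+(7.6 × 10⁻⁴)(+1.17) = 2.0 × 10⁻³ → stable
  178–197 m: −αΔT+βΔS = −(2.5 × 10⁻⁴)(+6.5)+(7.6 × 10⁻⁴)(+0.07) = -1.6 × 10⁻³ → UNSTABLE
  197–201 m: −αΔT+βΔS = −(2.5 × 10⁻⁴)(-4.2)+(7.6 × 10⁻⁴)(-0.56) = 6.2 × 10⁻⁴ → stable
  201–205 m: −αΔT+βΔS = −(2.5 × 10⁻⁴)(-2.6)+(7.6 × 10⁻⁴)(-0.46) = 3.0 × 10⁻⁴ → stable
The 178–197 m interval has Δρ < 0: lighter water underlies denser water.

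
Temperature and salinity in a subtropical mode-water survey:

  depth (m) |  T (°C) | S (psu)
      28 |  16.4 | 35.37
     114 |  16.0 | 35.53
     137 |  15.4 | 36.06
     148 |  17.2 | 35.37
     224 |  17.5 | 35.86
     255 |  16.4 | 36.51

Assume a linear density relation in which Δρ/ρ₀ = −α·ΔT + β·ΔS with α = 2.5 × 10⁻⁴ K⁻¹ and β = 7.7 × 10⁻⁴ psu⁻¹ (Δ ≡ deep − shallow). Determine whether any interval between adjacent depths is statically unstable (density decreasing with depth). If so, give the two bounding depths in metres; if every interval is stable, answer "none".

137–148 m

Evaluate Δρ/ρ₀ = −αΔT + βΔS across each adjacent pair:
  28–114 m: −αΔT+βΔS = −(2.5 × 10⁻⁴)(-0.4)+(7.7 × 10⁻⁴)(+0.16) = 2.2 × 10⁻⁴ → stable
  114–137 m: −αΔT+βΔS = −(2.5 × 10⁻⁴)(-0.6)+(7.7 × 10⁻⁴)(+0.53) = 5.6 × 10⁻⁴ → stable
  137–148 m: −αΔT+βΔS = −(2.5 × 10⁻⁴)(+1.8)+(7.7 × 10⁻⁴)(-0.69) = -9.8 × 10⁻⁴ → UNSTABLE
  148–224 m: −αΔT+βΔS = −(2.5 × 10⁻⁴)(+0.3)+(7.7 × 10⁻⁴)(+0.49) = 3.0 × 10⁻⁴ → stable
  224–255 m: −αΔT+βΔS = −(2.5 × 10⁻⁴)(-1.1)+(7.7 × 10⁻⁴)(+0.65) = 7.8 × 10⁻⁴ → stable
The 137–148 m interval has Δρ < 0: lighter water underlies denser water.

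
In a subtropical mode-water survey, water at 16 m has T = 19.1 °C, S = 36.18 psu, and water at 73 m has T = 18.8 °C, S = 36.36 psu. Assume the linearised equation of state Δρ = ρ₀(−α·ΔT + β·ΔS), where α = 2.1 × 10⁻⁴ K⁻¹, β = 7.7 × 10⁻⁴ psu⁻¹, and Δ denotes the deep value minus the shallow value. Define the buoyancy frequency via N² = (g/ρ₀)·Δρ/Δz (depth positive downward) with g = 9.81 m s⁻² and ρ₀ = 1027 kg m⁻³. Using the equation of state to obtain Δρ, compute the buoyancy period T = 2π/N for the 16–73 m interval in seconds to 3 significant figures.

ΔT = -0.3 K, ΔS = +0.18 psu (deep − shallow).
Δρ/ρ₀ = −αΔT + βΔS = 6.30 × 10⁻⁵ + 1.386 × 10⁻⁴ = 2.016 × 10⁻⁴, so Δρ ≈ 0.2070 kg m⁻³.
N² = (g/ρ₀)·Δρ/Δz = g·(Δρ/ρ₀)/Δz = 9.81 × 2.016 × 10⁻⁴ / 57 = 3.4696 × 10⁻⁵ s⁻².
N = √(3.4696 × 10⁻⁵) = 5.8903 × 10⁻³ rad s⁻¹ → T = 2π/N = 1.0667 × 10³ s ≈ 1.07 × 10³ s.

1.07 × 10³ s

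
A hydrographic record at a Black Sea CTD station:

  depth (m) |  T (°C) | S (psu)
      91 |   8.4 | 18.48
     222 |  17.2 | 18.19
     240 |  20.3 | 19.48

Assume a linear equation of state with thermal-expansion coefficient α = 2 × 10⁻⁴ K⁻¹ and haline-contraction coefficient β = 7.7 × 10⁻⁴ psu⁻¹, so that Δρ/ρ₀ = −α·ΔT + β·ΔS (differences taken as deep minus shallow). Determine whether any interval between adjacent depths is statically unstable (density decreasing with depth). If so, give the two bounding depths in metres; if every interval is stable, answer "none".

Evaluate Δρ/ρ₀ = −αΔT + βΔS across each adjacent pair:
  91–222 m: −αΔT+βΔS = −(2 × 10⁻⁴)(+8.8)+(7.7 × 10⁻⁴)(-0.29) = -2.0 × 10⁻³ → UNSTABLE
  222–240 m: −αΔT+βΔS = −(2 × 10⁻⁴)(+3.1)+(7.7 × 10⁻⁴)(+1.29) = 3.7 × 10⁻⁴ → stable
The 91–222 m interval has Δρ < 0: lighter water underlies denser water.

91–222 m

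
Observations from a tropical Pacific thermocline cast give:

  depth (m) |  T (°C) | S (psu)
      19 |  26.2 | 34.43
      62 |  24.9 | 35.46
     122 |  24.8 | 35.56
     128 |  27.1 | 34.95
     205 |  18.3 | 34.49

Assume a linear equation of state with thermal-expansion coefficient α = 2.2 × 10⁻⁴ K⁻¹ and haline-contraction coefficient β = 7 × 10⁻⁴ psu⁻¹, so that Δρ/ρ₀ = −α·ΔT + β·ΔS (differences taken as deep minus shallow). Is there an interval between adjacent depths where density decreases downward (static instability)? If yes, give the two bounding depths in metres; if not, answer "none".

Evaluate Δρ/ρ₀ = −αΔT + βΔS across each adjacent pair:
  19–62 m: −αΔT+βΔS = −(2.2 × 10⁻⁴)(-1.3)+(7 × 10⁻⁴)(+1.03) = 1.0 × 10⁻³ → stable
  62–122 m: −αΔT+βΔS = −(2.2 × 10⁻⁴)(-0.1)+(7 × 10⁻⁴)(+0.10) = 9.2 × 10⁻⁵ → stable
  122–128 m: −αΔT+βΔS = −(2.2 × 10⁻⁴)(+2.3)+(7 × 10⁻⁴)(-0.61) = -9.3 × 10⁻⁴ → UNSTABLE
  128–205 m: −αΔT+βΔS = −(2.2 × 10⁻⁴)(-8.8)+(7 × 10⁻⁴)(-0.46) = 1.6 × 10⁻³ → stable
The 122–128 m interval has Δρ < 0: lighter water underlies denser water.

122–128 m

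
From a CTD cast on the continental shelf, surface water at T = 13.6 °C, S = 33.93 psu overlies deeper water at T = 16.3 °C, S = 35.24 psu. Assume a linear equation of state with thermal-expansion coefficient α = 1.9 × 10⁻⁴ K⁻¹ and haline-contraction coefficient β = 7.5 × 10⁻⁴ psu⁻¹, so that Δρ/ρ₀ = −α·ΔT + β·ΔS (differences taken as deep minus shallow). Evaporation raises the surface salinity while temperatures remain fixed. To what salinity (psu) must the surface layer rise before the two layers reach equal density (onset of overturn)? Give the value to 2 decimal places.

Neutral buoyancy requires −α(T_deep − T_surf) + β(S_deep − S_surf′) = 0.
S_surf′ = S_deep − (α/β)·ΔT = 35.24 − (1.9 × 10⁻⁴/7.5 × 10⁻⁴)·(+2.7) = 34.5560 psu.
Increase required: 34.5560 − 33.93 = 0.6260 psu.

34.56 psu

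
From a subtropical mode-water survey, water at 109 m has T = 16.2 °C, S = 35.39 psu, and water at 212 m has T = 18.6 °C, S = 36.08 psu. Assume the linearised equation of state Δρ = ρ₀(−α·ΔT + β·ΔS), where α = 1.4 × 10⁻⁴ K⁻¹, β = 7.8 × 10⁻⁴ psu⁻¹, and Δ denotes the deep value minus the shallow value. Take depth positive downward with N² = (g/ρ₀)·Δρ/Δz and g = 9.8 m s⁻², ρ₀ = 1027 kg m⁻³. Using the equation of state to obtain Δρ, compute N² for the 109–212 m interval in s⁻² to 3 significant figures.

1.92 × 10⁻⁵ s⁻²

ΔT = +2.4 K, ΔS = +0.69 psu (deep − shallow).
Δρ/ρ₀ = −αΔT + βΔS = -3.36 × 10⁻⁴ + 5.382 × 10⁻⁴ = 2.022 × 10⁻⁴, so Δρ ≈ 0.2077 kg m⁻³.
N² = (g/ρ₀)·Δρ/Δz = g·(Δρ/ρ₀)/Δz = 9.8 × 2.022 × 10⁻⁴ / 103 = 1.9238 × 10⁻⁵ s⁻² ≈ 1.92 × 10⁻⁵ s⁻².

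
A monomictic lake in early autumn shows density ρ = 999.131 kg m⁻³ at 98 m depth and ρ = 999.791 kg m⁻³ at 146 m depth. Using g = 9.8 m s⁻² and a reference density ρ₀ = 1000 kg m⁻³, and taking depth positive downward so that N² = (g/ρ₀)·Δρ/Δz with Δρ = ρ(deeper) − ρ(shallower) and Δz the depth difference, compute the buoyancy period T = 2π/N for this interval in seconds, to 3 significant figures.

Δρ = 999.791 − 999.131 = 0.660 kg m⁻³ over Δz = 146 − 98 = 48 m.
N² = (9.8/1000) × (0.660/48) = 1.3475 × 10⁻⁴ s⁻².
N = √(1.3475 × 10⁻⁴) = 0.011608 rad s⁻¹, so T = 2π/N = 541.28 s ≈ 541 s.

541 s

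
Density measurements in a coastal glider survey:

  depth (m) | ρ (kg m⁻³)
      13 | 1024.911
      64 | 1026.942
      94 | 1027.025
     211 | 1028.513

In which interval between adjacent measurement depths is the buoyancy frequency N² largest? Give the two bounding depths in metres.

13–64 m

Compute the density gradient over each adjacent pair:
  13–64 m: Δρ/Δz = 2.031/51 = 0.040 kg m⁻⁴
  64–94 m: Δρ/Δz = 0.083/30 = 2.8 × 10⁻³ kg m⁻⁴
  94–211 m: Δρ/Δz = 1.488/117 = 0.013 kg m⁻⁴
The largest gradient is in the 13–64 m interval — the pycnocline.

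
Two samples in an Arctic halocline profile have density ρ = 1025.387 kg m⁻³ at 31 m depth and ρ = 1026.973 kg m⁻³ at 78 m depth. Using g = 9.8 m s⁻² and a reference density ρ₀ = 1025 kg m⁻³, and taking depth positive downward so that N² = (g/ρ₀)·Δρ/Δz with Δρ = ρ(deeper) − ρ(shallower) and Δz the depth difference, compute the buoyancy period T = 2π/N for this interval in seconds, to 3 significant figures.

Δρ = 1026.973 − 1025.387 = 1.586 kg m⁻³ over Δz = 78 − 31 = 47 m.
N² = (9.8/1025) × (1.586/47) = 3.2263 × 10⁻⁴ s⁻².
N = √(3.2263 × 10⁻⁴) = 0.017962 rad s⁻¹, so T = 2π/N = 349.80 s ≈ 350 s.

350 s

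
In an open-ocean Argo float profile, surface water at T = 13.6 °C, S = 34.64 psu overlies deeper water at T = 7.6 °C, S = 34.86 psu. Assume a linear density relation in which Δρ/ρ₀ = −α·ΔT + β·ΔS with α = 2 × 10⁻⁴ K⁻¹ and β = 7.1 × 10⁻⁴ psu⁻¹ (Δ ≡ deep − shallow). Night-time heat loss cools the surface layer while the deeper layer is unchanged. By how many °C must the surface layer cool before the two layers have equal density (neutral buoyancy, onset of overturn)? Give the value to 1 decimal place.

Neutral buoyancy requires Δρ = 0, i.e. −α(T_deep − T_surf′) + β(S_deep − S_surf) = 0.
T_surf′ = T_deep − (β/α)·ΔS = 7.6 − (7.1 × 10⁻⁴/2 × 10⁻⁴)·(+0.22) = 6.819 °C.
Cooling required: 13.6 − (6.819) = 6.781 °C.

6.8 °C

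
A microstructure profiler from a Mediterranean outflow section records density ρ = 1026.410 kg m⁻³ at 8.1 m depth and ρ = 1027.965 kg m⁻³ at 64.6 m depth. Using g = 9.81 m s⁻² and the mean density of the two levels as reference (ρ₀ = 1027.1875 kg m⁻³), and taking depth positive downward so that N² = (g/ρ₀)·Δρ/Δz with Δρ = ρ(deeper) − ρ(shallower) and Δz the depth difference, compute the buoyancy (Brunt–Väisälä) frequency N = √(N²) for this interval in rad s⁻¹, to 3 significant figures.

0.0162 rad s⁻¹

Δρ = 1027.965 − 1026.410 = 1.555 kg m⁻³ over Δz = 64.6 − 8.1 = 56.5 m.
N² = (9.81/1027.1875) × (1.555/56.5) = 2.6285 × 10⁻⁴ s⁻².
N = √(2.6285 × 10⁻⁴) = 0.016213 rad s⁻¹ ≈ 0.0162 rad s⁻¹.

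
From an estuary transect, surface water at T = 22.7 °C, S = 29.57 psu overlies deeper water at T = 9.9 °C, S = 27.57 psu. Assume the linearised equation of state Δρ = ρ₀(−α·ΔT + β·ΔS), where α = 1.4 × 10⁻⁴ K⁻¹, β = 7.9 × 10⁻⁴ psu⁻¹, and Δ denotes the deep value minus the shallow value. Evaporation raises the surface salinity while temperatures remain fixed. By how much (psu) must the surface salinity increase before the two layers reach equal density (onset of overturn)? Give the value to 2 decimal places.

Neutral buoyancy requires −α(T_deep − T_surf) + β(S_deep − S_surf′) = 0.
S_surf′ = S_deep − (α/β)·ΔT = 27.57 − (1.4 × 10⁻⁴/7.9 × 10⁻⁴)·(-12.8) = 29.8384 psu.
Increase required: 29.8384 − 29.57 = 0.2684 psu.

0.27 psu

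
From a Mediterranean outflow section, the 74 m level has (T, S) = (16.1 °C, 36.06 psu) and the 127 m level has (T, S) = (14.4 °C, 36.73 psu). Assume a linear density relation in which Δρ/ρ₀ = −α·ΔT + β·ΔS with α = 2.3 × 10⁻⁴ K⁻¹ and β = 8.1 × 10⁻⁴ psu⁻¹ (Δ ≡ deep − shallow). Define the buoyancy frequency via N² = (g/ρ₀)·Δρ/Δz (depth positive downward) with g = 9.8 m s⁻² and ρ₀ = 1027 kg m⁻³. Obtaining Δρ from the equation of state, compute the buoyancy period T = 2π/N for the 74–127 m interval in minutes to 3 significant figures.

7.97 min

ΔT = -1.7 K, ΔS = +0.67 psu (deep − shallow).
Δρ/ρ₀ = −αΔT + βΔS = 3.91 × 10⁻⁴ + 5.427 × 10⁻⁴ = 9.337 × 10⁻⁴, so Δρ ≈ 0.9589 kg m⁻³.
N² = (g/ρ₀)·Δρ/Δz = g·(Δρ/ρ₀)/Δz = 9.8 × 9.337 × 10⁻⁴ / 53 = 1.7265 × 10⁻⁴ s⁻².
N = √(1.7265 × 10⁻⁴) = 0.013140 rad s⁻¹ → T = 2π/N = 478.17 s = 7.9695 min ≈ 7.97 min.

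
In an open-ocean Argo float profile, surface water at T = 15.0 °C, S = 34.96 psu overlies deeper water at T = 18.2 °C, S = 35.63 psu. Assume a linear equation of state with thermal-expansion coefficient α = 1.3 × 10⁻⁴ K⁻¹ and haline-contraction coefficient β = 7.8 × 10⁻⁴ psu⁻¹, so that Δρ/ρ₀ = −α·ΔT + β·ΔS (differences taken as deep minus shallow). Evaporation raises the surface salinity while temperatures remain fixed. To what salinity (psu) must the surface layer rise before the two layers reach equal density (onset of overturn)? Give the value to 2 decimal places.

Neutral buoyancy requires −α(T_deep − T_surf) + β(S_deep − S_surf′) = 0.
S_surf′ = S_deep − (α/β)·ΔT = 35.63 − (1.3 × 10⁻⁴/7.8 × 10⁻⁴)·(+3.2) = 35.0967 psu.
Increase required: 35.0967 − 34.96 = 0.1367 psu.

35.10 psu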